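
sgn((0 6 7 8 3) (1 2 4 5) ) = -1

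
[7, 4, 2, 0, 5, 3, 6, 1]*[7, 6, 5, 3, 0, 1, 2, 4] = [4, 0, 5, 7, 1, 3, 2, 6]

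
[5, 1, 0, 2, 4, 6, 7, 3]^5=[2, 1, 3, 7, 4, 0, 5, 6]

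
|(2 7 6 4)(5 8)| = 4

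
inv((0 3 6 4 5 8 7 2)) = (0 2 7 8 5 4 6 3)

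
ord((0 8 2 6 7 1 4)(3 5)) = 14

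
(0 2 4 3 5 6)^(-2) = (0 5 4)(2 6 3)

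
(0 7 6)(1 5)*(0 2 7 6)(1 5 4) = (0 6 2 7)(1 4)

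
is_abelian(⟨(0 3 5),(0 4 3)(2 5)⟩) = no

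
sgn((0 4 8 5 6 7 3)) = 1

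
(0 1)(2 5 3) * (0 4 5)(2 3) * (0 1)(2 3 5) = (1 4 2)(3 5)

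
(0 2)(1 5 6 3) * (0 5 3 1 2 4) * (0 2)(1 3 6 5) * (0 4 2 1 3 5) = (0 2 3 4 1 6 5)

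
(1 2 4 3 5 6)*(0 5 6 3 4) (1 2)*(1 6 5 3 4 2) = (0 3 5 4 2) (1 6) 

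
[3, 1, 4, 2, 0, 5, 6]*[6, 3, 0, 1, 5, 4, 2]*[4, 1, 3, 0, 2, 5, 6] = [1, 0, 5, 4, 6, 2, 3]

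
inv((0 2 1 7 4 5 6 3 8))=(0 8 3 6 5 4 7 1 2)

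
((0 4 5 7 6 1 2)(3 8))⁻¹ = (0 2 1 6 7 5 4)(3 8)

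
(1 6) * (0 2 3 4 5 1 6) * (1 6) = (0 2 3 4 5 6 1)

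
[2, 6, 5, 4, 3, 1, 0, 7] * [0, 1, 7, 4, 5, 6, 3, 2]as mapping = [0→7, 1→3, 2→6, 3→5, 4→4, 5→1, 6→0, 7→2]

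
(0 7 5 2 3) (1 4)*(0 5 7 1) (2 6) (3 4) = (0 1 3 5 6 2 4) 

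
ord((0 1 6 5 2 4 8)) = 7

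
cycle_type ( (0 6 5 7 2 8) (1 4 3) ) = 3.6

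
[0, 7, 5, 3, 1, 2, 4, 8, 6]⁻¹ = [0, 4, 5, 3, 6, 2, 8, 1, 7]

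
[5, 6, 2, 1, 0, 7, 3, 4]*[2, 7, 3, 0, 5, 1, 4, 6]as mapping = [0→1, 1→4, 2→3, 3→7, 4→2, 5→6, 6→0, 7→5]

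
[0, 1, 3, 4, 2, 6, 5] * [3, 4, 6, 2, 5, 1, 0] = [3, 4, 2, 5, 6, 0, 1]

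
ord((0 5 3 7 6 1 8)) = 7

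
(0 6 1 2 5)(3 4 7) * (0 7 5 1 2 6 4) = (0 4 5 7 3)(1 6 2)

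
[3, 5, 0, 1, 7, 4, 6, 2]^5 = [7, 0, 4, 2, 1, 3, 6, 5]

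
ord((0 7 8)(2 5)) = 6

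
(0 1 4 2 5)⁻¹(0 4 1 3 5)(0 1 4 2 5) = (0 1 2 4 3)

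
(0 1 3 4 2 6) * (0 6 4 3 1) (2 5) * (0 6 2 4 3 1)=(0 6 2 3 1) (4 5) 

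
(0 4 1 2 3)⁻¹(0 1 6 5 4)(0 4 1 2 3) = (1 4 2 6 5)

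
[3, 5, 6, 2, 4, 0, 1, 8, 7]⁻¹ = [5, 6, 3, 0, 4, 1, 2, 8, 7]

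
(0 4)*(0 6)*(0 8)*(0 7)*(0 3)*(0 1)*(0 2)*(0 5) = (0 4 6 8 7 3 1 2 5)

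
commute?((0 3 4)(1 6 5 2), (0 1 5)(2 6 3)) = no:(0 3 4)(1 6 5 2)*(0 1 5)(2 6 3) = (0 2 5 6)(1 3 4), (0 1 5)(2 6 3)*(0 3 4)(1 6 5 2) = (0 6 4)(1 2 5 3)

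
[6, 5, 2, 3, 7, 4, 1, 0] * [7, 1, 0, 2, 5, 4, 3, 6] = [3, 4, 0, 2, 6, 5, 1, 7]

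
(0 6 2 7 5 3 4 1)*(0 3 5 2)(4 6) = (0 4 1 3 6)(2 7)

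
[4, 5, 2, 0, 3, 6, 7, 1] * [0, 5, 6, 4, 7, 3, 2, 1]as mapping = [0→7, 1→3, 2→6, 3→0, 4→4, 5→2, 6→1, 7→5]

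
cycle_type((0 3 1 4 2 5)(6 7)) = 2.6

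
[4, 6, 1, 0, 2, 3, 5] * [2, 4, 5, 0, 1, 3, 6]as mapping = [0→1, 1→6, 2→4, 3→2, 4→5, 5→0, 6→3]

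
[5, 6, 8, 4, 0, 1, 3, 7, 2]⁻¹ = [4, 5, 8, 6, 3, 0, 1, 7, 2]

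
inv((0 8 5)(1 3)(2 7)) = (0 5 8)(1 3)(2 7)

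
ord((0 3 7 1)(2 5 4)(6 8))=12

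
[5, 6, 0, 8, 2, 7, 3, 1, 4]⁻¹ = [2, 7, 4, 6, 8, 0, 1, 5, 3]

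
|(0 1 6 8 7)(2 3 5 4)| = 20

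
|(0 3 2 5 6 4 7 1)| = 8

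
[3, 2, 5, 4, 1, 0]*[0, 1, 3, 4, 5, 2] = [4, 3, 2, 5, 1, 0]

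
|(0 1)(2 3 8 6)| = 4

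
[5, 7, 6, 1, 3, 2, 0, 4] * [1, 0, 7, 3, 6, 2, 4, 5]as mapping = [0→2, 1→5, 2→4, 3→0, 4→3, 5→7, 6→1, 7→6]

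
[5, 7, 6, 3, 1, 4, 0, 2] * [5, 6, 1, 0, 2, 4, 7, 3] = [4, 3, 7, 0, 6, 2, 5, 1]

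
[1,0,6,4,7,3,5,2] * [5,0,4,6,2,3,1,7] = [0,5,1,2,7,6,3,4]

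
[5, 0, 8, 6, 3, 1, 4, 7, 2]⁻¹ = [1, 5, 8, 4, 6, 0, 3, 7, 2]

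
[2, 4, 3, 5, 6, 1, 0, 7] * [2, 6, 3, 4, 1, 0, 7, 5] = [3, 1, 4, 0, 7, 6, 2, 5]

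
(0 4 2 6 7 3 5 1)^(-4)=(0 7)(1 6)(2 5)(3 4)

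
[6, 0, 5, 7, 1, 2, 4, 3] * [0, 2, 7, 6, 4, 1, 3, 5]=[3, 0, 1, 5, 2, 7, 4, 6]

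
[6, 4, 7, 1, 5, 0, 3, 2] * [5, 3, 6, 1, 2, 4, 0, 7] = [0, 2, 7, 3, 4, 5, 1, 6]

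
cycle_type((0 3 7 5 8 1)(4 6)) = 2.6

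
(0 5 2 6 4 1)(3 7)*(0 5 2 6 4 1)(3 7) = (0 2 4)(1 5 6)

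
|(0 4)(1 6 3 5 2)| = 10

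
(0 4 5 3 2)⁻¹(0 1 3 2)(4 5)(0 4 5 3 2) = (0 4 1 2)(3 5)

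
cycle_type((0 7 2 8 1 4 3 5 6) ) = 9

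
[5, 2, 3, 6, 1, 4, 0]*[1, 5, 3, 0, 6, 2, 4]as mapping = [0→2, 1→3, 2→0, 3→4, 4→5, 5→6, 6→1]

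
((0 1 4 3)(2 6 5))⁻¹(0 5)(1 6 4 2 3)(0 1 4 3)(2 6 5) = (0 4 5 3 6)(1 2)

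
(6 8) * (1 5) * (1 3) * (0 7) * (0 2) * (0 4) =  (0 7 2 4)(1 5 3)(6 8)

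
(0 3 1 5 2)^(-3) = (0 1 2 3 5)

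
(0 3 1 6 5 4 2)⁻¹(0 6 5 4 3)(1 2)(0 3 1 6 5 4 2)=(0 6)(1 3 5 4 2)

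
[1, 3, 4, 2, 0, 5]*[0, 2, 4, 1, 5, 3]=[2, 1, 5, 4, 0, 3]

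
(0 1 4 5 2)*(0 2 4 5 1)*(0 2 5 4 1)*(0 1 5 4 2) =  (1 2 4)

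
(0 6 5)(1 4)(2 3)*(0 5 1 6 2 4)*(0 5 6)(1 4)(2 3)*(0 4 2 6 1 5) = (0 3 5 1)(2 6)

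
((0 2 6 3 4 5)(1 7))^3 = (0 3)(1 7)(2 4)(5 6)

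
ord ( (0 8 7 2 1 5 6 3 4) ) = 9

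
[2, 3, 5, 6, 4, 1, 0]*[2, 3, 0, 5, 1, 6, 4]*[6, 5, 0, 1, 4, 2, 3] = [6, 2, 3, 4, 5, 1, 0]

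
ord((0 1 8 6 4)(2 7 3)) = 15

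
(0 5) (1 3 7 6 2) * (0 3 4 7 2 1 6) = (0 5 3 2 6 1 4 7) 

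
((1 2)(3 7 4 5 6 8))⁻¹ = (1 2)(3 8 6 5 4 7)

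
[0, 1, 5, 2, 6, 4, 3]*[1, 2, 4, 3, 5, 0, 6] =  [1, 2, 0, 4, 6, 5, 3]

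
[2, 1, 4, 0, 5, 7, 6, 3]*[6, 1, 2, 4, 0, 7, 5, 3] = [2, 1, 0, 6, 7, 3, 5, 4]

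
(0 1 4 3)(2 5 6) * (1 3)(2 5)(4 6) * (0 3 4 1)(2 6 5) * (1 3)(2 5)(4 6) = (0 6 5 3 1 2 4)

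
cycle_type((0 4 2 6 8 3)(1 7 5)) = 3.6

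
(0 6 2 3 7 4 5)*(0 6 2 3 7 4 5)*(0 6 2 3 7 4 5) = (0 3 5 2 4 6 7)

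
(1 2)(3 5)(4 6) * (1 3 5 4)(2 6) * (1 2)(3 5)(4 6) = (1 4)(2 5 3 6)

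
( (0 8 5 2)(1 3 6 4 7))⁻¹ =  (0 2 5 8)(1 7 4 6 3)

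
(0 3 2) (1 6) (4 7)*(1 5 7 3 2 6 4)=(0 2) (1 4 3 6 5 7) 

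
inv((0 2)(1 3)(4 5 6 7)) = (0 2)(1 3)(4 7 6 5)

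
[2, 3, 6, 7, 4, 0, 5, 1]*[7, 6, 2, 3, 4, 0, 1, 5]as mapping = [0→2, 1→3, 2→1, 3→5, 4→4, 5→7, 6→0, 7→6]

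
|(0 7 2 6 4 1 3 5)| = 8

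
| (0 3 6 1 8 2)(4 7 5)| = 6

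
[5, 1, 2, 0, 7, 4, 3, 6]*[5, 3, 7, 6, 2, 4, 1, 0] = [4, 3, 7, 5, 0, 2, 6, 1]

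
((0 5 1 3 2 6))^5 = (0 6 2 3 1 5)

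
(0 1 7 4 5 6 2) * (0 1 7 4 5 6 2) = (0 7 5 2 1 4 6)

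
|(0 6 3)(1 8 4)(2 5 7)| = 3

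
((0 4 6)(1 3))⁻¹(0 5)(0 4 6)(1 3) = (4 5)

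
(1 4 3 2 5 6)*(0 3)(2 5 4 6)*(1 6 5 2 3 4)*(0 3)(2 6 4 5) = (0 5)(1 2)(3 6 4)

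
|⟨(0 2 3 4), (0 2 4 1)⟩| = 20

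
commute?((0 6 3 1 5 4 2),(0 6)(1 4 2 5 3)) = no:(0 6 3 1 5 4 2)*(0 6)(1 4 2 5 3) = (1 3 4 5 2 6),(0 6)(1 4 2 5 3)*(0 6 3 1 5 4 2) = (0 3 5 1 2 4)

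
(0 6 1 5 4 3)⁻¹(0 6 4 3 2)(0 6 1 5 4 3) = (0 2 6 1 3)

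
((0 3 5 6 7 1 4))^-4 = (0 6 4 5 1 3 7)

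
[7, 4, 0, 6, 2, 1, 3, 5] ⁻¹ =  [2, 5, 4, 6, 1, 7, 3, 0] 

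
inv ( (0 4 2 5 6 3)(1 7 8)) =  (0 3 6 5 2 4)(1 8 7)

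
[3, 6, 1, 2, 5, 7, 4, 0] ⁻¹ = [7, 2, 3, 0, 6, 4, 1, 5] 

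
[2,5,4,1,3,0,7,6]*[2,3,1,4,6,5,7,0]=[1,5,6,3,4,2,0,7]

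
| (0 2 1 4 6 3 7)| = 7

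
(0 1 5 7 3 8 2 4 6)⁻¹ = (0 6 4 2 8 3 7 5 1)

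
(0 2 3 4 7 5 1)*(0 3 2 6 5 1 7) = (0 6 5 7 1 3 4)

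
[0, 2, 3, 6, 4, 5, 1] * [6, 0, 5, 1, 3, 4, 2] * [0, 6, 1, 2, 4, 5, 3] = [3, 5, 6, 1, 2, 4, 0]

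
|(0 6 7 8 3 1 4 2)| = 8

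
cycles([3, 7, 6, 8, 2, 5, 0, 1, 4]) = (0 3 8 4 2 6)(1 7)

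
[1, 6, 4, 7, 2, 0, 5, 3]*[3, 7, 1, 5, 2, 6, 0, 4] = [7, 0, 2, 4, 1, 3, 6, 5]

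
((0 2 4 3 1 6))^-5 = (0 2 4 3 1 6)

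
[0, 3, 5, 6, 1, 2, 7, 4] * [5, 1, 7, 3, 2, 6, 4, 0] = [5, 3, 6, 4, 1, 7, 0, 2]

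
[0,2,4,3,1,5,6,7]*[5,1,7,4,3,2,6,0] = [5,7,3,4,1,2,6,0]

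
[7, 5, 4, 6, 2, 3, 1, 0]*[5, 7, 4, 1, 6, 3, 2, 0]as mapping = [0→0, 1→3, 2→6, 3→2, 4→4, 5→1, 6→7, 7→5]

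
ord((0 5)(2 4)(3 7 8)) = 6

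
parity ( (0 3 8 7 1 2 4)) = even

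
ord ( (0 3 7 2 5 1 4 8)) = 8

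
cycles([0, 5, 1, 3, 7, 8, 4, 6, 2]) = (1 5 8 2)(4 7 6)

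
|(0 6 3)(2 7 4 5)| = 12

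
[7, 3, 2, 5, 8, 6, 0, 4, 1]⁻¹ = [6, 8, 2, 1, 7, 3, 5, 0, 4]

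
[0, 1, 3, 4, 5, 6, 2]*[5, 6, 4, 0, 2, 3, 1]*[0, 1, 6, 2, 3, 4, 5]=[4, 5, 0, 6, 2, 1, 3]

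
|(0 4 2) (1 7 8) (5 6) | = 6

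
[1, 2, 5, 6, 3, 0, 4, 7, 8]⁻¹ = [5, 0, 1, 4, 6, 2, 3, 7, 8]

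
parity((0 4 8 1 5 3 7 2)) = odd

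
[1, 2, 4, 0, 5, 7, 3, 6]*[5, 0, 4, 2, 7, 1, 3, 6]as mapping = [0→0, 1→4, 2→7, 3→5, 4→1, 5→6, 6→2, 7→3]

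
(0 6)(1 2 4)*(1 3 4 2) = (0 6)(3 4)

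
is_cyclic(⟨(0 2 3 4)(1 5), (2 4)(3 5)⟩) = no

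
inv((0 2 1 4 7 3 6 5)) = (0 5 6 3 7 4 1 2)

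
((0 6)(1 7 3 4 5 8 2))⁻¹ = (0 6)(1 2 8 5 4 3 7)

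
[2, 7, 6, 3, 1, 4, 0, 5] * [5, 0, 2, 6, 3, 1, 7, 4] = [2, 4, 7, 6, 0, 3, 5, 1]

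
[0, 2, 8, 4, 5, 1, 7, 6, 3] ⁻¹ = [0, 5, 1, 8, 3, 4, 7, 6, 2] 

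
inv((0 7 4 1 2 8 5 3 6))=(0 6 3 5 8 2 1 4 7)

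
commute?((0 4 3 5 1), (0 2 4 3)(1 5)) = no:(0 4 3 5 1) * (0 2 4 3)(1 5) = (0 3 1 2 4), (0 2 4 3)(1 5) * (0 4 3 5 1) = (0 2 3 4 5)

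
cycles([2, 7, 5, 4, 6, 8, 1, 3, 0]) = (0 2 5 8)(1 7 3 4 6)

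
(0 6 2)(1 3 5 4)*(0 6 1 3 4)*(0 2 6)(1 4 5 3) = (0 4 1 5 2)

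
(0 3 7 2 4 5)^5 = (0 5 4 2 7 3)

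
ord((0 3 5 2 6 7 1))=7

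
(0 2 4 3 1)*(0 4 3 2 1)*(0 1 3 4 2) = (0 3 1 2 4)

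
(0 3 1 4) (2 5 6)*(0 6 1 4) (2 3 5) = (0 5 1) (3 4 6) 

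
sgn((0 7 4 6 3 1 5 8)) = -1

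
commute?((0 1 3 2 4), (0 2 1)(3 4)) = no:(0 1 3 2 4) * (0 2 1)(3 4) = (1 4 2 3), (0 2 1)(3 4) * (0 1 3 2 4) = (0 4 2 3)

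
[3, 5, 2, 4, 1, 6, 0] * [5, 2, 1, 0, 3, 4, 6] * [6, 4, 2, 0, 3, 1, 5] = [6, 3, 4, 0, 2, 5, 1]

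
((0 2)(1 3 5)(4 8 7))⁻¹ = (0 2)(1 5 3)(4 7 8)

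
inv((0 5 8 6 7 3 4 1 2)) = (0 2 1 4 3 7 6 8 5)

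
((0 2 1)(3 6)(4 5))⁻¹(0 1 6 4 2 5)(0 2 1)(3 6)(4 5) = (0 3 5 1 4 2)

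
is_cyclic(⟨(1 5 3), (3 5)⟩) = no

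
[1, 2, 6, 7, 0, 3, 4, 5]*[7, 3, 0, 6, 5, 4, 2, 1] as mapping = [0→3, 1→0, 2→2, 3→1, 4→7, 5→6, 6→5, 7→4] 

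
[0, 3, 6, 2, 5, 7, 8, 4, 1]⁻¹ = [0, 8, 3, 1, 7, 4, 2, 5, 6]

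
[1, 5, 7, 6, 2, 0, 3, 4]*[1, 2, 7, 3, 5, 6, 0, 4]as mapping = [0→2, 1→6, 2→4, 3→0, 4→7, 5→1, 6→3, 7→5]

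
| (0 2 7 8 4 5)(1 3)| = 6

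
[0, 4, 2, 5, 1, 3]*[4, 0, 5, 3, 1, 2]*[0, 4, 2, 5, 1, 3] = [1, 4, 3, 2, 0, 5]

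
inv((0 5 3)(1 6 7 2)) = (0 3 5)(1 2 7 6)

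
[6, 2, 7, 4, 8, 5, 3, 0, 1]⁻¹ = [7, 8, 1, 6, 3, 5, 0, 2, 4]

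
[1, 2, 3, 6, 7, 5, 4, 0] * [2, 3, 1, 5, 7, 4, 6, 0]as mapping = [0→3, 1→1, 2→5, 3→6, 4→0, 5→4, 6→7, 7→2]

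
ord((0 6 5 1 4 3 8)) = 7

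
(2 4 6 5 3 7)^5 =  (2 7 3 5 6 4)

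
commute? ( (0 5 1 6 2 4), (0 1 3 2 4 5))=no: (0 5 1 6 2 4)*(0 1 3 2 4 5)=(1 6 4)(2 5 3), (0 1 3 2 4 5)*(0 5 1 6 2 4)=(0 6 2)(1 3 4)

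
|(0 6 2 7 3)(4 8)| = 10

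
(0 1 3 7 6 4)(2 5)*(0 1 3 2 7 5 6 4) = (0 3 5 7 4 1 2 6)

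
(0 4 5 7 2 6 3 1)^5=(0 6 5 1 2 4 3 7)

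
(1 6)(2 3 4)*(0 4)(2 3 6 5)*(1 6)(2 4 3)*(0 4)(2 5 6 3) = (0 2 1 6 3 4 5)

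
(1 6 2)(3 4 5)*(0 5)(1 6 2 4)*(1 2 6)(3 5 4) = (0 4)(1 6 3 2)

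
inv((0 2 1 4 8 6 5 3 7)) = (0 7 3 5 6 8 4 1 2)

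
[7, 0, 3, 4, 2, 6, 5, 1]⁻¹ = [1, 7, 4, 2, 3, 6, 5, 0]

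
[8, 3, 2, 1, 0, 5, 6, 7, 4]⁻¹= [4, 3, 2, 1, 8, 5, 6, 7, 0]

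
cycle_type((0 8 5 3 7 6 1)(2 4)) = 2.7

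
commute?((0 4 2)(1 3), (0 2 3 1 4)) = no:(0 4 2)(1 3)*(0 2 3 1 4) = (3 4), (0 2 3 1 4)*(0 4 2)(1 3) = (1 2)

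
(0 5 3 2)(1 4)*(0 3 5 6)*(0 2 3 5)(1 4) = (0 6 2 5)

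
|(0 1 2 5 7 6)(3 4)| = 6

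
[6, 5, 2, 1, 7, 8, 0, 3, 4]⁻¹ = [6, 3, 2, 7, 8, 1, 0, 4, 5]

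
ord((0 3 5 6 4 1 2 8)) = 8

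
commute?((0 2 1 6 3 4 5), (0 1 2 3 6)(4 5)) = no:(0 2 1 6 3 4 5) * (0 1 2 3 6)(4 5) = (0 3 5 1), (0 1 2 3 6)(4 5) * (0 2 1 6 3 4 5) = (0 6 2 4)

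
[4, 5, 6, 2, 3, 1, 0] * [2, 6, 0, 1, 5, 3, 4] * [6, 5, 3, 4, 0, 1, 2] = [1, 4, 0, 6, 5, 2, 3]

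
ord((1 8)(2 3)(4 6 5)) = 6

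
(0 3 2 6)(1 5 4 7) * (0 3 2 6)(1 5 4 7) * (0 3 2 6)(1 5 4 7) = (0 6 2 3)(1 7 4 5)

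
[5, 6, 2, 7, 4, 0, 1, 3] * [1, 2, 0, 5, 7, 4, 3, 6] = [4, 3, 0, 6, 7, 1, 2, 5]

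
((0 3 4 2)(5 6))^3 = (0 2 4 3)(5 6)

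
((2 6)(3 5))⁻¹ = (2 6)(3 5)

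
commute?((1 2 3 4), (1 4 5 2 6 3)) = no:(1 2 3 4)*(1 4 5 2 6 3) = (1 6 3 5 2), (1 4 5 2 6 3)*(1 2 3 4) = (2 6 4 5 3)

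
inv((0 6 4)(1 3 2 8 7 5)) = (0 4 6)(1 5 7 8 2 3)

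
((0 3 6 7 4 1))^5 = (0 1 4 7 6 3)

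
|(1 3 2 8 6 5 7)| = 7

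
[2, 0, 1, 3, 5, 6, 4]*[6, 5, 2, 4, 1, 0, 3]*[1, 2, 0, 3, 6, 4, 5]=[0, 5, 4, 6, 1, 3, 2]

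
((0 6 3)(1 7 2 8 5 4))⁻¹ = (0 3 6)(1 4 5 8 2 7)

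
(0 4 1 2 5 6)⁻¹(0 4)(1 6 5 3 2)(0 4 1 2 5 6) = (0 6 3 5 2)(1 4)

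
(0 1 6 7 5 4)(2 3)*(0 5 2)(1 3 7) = (0 3)(1 6)(2 7)(4 5)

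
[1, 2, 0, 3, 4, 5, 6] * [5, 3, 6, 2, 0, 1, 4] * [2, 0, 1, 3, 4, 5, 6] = [3, 6, 5, 1, 2, 0, 4]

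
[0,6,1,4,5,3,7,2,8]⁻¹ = [0,2,7,5,3,4,1,6,8]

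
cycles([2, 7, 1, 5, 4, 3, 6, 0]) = (0 2 1 7)(3 5)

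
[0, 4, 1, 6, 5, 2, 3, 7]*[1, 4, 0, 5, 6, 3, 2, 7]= [1, 6, 4, 2, 3, 0, 5, 7]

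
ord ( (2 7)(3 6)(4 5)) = 2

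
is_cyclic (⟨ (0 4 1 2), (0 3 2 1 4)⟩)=no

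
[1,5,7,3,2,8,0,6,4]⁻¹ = [6,0,4,3,8,1,7,2,5]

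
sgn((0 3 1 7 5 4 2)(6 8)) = -1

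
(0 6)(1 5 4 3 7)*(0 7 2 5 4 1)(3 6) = (0 3 2 5 1 4 6 7)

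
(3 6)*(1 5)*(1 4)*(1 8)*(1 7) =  (1 5 4 8 7) (3 6) 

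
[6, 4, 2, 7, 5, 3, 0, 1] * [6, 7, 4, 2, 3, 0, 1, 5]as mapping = [0→1, 1→3, 2→4, 3→5, 4→0, 5→2, 6→6, 7→7]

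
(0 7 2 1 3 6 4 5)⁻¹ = (0 5 4 6 3 1 2 7)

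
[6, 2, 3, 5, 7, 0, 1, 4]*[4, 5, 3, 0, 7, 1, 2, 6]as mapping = [0→2, 1→3, 2→0, 3→1, 4→6, 5→4, 6→5, 7→7]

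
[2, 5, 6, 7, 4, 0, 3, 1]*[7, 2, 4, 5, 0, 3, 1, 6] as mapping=[0→4, 1→3, 2→1, 3→6, 4→0, 5→7, 6→5, 7→2] 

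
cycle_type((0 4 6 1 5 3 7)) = 7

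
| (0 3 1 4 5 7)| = 6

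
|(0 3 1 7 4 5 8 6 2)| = 9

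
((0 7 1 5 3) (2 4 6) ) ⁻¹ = (0 3 5 1 7) (2 6 4) 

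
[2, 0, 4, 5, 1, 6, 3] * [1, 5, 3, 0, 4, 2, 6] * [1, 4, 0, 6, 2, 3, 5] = [6, 4, 2, 0, 3, 5, 1]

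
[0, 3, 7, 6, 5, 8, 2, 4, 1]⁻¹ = [0, 8, 6, 1, 7, 4, 3, 2, 5]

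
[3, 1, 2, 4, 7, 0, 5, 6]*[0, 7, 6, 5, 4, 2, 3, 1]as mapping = [0→5, 1→7, 2→6, 3→4, 4→1, 5→0, 6→2, 7→3]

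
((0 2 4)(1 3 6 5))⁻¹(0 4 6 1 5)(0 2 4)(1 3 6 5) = (0 5 3 1 2)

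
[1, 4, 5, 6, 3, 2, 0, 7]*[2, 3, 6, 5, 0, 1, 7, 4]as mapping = [0→3, 1→0, 2→1, 3→7, 4→5, 5→6, 6→2, 7→4]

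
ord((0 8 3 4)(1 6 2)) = 12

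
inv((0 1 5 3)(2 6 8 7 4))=(0 3 5 1)(2 4 7 8 6)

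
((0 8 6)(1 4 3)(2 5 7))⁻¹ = (0 6 8)(1 3 4)(2 7 5)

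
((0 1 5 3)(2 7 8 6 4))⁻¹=(0 3 5 1)(2 4 6 8 7)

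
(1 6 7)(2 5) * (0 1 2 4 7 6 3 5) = (0 1 3 5 4 7 2)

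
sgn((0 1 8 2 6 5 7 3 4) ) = 1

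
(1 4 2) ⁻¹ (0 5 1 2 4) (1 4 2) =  (0 5 4 1 2) 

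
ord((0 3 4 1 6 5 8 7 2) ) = 9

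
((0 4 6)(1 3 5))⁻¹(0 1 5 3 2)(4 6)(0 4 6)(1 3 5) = (0 6)(1 5 2 4 3)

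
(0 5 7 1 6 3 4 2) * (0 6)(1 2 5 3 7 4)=(0 3 1)(2 6 7)(4 5)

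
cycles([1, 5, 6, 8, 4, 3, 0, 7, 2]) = (0 1 5 3 8 2 6)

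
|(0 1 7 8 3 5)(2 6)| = 6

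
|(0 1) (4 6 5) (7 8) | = 6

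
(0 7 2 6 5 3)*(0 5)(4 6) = (0 7 2 4 6)(3 5)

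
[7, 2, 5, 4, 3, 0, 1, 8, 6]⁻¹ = [5, 6, 1, 4, 3, 2, 8, 0, 7]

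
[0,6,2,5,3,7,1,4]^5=[0,6,2,5,3,7,1,4]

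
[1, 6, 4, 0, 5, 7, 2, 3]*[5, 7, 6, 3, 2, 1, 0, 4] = [7, 0, 2, 5, 1, 4, 6, 3]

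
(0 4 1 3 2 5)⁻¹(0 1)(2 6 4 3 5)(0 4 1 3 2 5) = (0 5 6 1 2)(3 4)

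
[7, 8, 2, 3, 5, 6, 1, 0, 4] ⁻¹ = [7, 6, 2, 3, 8, 4, 5, 0, 1] 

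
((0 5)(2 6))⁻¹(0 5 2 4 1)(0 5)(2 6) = (0 6 4 1 5)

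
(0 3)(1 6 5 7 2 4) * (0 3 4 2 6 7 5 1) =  (0 4)(1 7 6)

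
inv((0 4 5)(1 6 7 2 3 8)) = (0 5 4)(1 8 3 2 7 6)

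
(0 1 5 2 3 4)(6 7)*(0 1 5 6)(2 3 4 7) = (0 5 3 7)(1 6 2 4)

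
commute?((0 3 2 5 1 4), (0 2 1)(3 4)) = no:(0 3 2 5 1 4) * (0 2 1)(3 4) = (0 4 2 5)(1 3), (0 2 1)(3 4) * (0 3 2 5 1 4) = (0 5 1 3)(2 4)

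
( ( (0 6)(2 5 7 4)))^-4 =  ()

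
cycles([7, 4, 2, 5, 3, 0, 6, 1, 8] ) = (0 7 1 4 3 5)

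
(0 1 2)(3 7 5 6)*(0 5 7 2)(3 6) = (0 1)(2 5 3)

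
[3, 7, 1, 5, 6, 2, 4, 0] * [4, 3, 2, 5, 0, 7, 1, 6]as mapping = [0→5, 1→6, 2→3, 3→7, 4→1, 5→2, 6→0, 7→4]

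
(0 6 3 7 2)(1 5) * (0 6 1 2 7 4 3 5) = (0 1)(2 6 5)(3 4)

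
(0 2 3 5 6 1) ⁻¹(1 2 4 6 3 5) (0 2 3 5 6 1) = (0 3 4 1 5 6) 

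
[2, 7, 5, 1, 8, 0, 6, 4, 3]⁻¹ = [5, 3, 0, 8, 7, 2, 6, 1, 4]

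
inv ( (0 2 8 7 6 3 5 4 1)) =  (0 1 4 5 3 6 7 8 2)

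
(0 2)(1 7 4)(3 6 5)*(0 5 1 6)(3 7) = (0 2 5 7 4 6 1 3)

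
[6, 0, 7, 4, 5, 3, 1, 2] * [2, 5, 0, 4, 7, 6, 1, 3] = [1, 2, 3, 7, 6, 4, 5, 0]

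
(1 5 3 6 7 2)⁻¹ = (1 2 7 6 3 5)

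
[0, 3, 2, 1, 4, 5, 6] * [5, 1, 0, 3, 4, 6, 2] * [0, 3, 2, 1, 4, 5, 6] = [5, 1, 0, 3, 4, 6, 2]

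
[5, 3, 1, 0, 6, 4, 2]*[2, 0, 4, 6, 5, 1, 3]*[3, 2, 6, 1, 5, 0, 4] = [2, 4, 3, 6, 1, 0, 5]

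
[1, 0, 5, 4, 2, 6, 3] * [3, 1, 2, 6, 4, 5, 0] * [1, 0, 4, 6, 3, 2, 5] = [0, 6, 2, 3, 4, 1, 5]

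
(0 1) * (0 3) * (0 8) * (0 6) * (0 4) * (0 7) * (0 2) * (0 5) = (0 1 3 8 6 4 7 2 5) 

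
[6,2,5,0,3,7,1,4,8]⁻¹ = [3,6,1,4,7,2,0,5,8]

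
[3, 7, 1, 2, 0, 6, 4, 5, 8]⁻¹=[4, 2, 3, 0, 6, 7, 5, 1, 8]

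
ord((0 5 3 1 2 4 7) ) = 7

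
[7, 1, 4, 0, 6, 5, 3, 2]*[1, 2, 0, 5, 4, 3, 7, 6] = [6, 2, 4, 1, 7, 3, 5, 0]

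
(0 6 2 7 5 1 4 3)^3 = (0 7 4 6 5 3 2 1)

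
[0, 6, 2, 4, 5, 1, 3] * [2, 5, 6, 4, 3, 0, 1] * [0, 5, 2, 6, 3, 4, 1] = [2, 5, 1, 6, 0, 4, 3]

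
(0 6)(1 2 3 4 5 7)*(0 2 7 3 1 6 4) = (0 4 5 3)(1 7 6 2)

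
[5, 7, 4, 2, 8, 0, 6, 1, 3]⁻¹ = [5, 7, 3, 8, 2, 0, 6, 1, 4]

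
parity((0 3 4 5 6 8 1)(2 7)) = odd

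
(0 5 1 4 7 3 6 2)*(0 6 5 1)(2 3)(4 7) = (0 1 7 2 6 3 5)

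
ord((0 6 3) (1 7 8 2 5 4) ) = 6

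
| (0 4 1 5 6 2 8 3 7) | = 9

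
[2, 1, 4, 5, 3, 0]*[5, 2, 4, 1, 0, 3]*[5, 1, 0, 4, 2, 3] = [2, 0, 5, 4, 1, 3]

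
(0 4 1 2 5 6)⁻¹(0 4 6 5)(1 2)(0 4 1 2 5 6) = (0 6 4 1)(2 5)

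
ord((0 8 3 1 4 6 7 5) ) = 8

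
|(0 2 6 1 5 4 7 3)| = 8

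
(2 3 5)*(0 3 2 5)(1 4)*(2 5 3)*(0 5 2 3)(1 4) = (0 3 5)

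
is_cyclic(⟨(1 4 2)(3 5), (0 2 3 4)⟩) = no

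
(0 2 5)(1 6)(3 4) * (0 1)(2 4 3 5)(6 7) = (0 4 5 1 7 6)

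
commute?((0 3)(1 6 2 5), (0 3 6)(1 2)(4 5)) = no:(0 3)(1 6 2 5) * (0 3 6)(1 2)(4 5) = (0 6 1)(2 4 5), (0 3 6)(1 2)(4 5) * (0 3)(1 6 2 5) = (1 5 4)(2 6 3)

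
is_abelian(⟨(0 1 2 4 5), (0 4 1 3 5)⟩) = no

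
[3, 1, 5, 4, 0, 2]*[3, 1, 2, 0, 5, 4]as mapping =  [0→0, 1→1, 2→4, 3→5, 4→3, 5→2]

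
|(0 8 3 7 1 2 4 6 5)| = 9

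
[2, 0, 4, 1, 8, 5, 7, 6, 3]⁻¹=[1, 3, 0, 8, 2, 5, 7, 6, 4]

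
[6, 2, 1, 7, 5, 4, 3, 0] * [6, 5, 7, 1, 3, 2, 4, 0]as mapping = [0→4, 1→7, 2→5, 3→0, 4→2, 5→3, 6→1, 7→6]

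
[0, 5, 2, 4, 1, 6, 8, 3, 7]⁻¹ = [0, 4, 2, 7, 3, 1, 5, 8, 6]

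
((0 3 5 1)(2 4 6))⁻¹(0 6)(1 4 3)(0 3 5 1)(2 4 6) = (0 6 5)(2 3)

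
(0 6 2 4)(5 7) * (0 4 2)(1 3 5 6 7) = (0 7 6)(1 3 5)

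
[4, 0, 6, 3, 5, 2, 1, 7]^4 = [6, 2, 4, 3, 1, 0, 5, 7]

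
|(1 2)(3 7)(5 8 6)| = 6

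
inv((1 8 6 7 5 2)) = (1 2 5 7 6 8)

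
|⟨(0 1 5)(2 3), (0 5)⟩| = 12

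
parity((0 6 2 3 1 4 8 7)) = odd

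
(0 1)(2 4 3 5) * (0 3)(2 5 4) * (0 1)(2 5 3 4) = (1 4)(2 5 3)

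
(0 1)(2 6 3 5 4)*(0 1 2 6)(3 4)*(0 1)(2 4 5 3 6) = (0 4 2 1)(5 6)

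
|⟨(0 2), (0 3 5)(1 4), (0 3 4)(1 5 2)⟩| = 720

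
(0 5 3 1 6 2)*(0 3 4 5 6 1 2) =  (0 6)(2 3)(4 5)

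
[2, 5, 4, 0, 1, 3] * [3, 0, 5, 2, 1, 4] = [5, 4, 1, 3, 0, 2]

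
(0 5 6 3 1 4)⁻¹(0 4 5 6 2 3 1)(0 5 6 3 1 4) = (0 6 3 2 1 4 5)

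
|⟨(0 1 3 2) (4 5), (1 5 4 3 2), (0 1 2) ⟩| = 360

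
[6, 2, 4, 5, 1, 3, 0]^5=[6, 4, 1, 5, 2, 3, 0]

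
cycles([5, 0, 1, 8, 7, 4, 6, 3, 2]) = (0 5 4 7 3 8 2 1)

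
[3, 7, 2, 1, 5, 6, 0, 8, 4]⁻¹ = [6, 3, 2, 0, 8, 4, 5, 1, 7]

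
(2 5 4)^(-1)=(2 4 5)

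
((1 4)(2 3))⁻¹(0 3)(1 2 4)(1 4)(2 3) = (0 2)(1 4 3)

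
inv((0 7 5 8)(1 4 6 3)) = (0 8 5 7)(1 3 6 4)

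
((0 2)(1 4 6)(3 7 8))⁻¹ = (0 2)(1 6 4)(3 8 7)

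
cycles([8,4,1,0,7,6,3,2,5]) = (0 8 5 6 3) (1 4 7 2) 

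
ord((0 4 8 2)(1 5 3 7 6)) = 20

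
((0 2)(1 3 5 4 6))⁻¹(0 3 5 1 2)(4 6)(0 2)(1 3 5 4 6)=(0 2 5 4 3)(1 6)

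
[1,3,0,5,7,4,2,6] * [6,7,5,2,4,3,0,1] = [7,2,6,3,1,4,5,0]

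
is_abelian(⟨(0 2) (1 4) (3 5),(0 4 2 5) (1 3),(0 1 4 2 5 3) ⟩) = no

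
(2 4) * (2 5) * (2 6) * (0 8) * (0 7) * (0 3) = (0 8 7 3)(2 4 5 6)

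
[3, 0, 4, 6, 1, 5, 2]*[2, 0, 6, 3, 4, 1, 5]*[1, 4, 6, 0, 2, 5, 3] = [0, 6, 2, 5, 1, 4, 3]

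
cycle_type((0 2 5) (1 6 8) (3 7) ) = 2.3^2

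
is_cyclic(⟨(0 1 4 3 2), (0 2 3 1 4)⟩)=no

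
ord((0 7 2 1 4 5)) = 6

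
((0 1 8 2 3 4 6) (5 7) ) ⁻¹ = (0 6 4 3 2 8 1) (5 7) 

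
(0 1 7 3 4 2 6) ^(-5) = (0 7 4 6 1 3 2) 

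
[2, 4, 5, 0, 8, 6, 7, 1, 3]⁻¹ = [3, 7, 0, 8, 1, 2, 5, 6, 4]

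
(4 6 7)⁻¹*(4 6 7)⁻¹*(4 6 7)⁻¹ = ()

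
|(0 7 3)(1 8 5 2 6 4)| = 6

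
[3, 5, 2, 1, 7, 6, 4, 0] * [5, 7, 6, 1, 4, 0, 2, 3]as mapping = [0→1, 1→0, 2→6, 3→7, 4→3, 5→2, 6→4, 7→5]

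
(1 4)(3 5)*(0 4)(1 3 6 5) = (0 4 3 1)(5 6)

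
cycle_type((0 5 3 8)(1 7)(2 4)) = 2^2.4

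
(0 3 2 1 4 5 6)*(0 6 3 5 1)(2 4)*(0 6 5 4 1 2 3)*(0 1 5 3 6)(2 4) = (0 2)(1 6 3 5)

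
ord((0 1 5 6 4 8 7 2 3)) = 9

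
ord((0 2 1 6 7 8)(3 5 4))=6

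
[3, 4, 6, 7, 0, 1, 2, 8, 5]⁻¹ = [4, 5, 6, 0, 1, 8, 2, 3, 7]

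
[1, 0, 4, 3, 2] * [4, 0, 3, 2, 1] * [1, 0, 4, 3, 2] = [1, 2, 0, 4, 3]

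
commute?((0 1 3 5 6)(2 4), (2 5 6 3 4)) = no:(0 1 3 5 6)(2 4) * (2 5 6 3 4) = (0 1 4 5 3 6), (2 5 6 3 4) * (0 1 3 5 6)(2 4) = (0 1 3 2 6 5)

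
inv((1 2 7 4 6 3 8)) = (1 8 3 6 4 7 2)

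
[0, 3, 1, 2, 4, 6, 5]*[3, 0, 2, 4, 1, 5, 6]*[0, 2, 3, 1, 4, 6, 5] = [1, 4, 0, 3, 2, 5, 6]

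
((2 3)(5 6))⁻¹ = (2 3)(5 6)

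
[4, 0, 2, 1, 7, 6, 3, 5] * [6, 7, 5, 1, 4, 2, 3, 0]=[4, 6, 5, 7, 0, 3, 1, 2]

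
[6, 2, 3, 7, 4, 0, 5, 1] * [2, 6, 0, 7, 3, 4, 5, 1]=[5, 0, 7, 1, 3, 2, 4, 6]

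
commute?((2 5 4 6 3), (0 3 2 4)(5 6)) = no:(2 5 4 6 3) * (0 3 2 4)(5 6) = (0 3 4 5)(2 6), (0 3 2 4)(5 6) * (2 5 4 6 3) = (0 2 6 4)(3 5)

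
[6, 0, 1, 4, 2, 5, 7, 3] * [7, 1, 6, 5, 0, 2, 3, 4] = [3, 7, 1, 0, 6, 2, 4, 5]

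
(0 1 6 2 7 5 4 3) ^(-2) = (0 4 7 6) (1 3 5 2) 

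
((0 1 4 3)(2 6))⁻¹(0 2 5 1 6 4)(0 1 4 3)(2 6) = (1 6 5 4 2 3)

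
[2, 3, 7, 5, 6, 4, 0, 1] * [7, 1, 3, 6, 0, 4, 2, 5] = [3, 6, 5, 4, 2, 0, 7, 1]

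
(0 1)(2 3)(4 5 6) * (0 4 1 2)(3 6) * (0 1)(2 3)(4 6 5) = (0 3 1 6)(2 5)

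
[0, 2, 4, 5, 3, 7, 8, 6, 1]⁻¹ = [0, 8, 1, 4, 2, 3, 7, 5, 6]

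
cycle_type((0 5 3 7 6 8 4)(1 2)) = 2.7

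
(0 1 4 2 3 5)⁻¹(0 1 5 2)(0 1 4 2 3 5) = (0 3 1 4)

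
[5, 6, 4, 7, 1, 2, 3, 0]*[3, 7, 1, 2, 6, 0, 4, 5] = [0, 4, 6, 5, 7, 1, 2, 3]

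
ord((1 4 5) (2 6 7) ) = 3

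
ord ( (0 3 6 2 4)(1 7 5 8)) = 20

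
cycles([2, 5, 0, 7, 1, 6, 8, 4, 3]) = (0 2)(1 5 6 8 3 7 4)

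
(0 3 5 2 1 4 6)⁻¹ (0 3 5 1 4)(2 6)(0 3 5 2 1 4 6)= (0 1)(2 4 6 3 5)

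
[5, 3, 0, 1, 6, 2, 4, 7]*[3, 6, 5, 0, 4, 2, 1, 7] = [2, 0, 3, 6, 1, 5, 4, 7]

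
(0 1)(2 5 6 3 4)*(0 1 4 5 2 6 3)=(0 4 6)(3 5)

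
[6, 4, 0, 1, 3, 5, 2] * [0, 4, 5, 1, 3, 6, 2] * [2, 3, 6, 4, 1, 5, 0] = [6, 4, 2, 1, 3, 0, 5]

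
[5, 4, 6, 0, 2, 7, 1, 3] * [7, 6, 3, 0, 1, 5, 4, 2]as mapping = [0→5, 1→1, 2→4, 3→7, 4→3, 5→2, 6→6, 7→0]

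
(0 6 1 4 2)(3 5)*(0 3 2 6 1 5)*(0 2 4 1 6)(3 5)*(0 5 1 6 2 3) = (0 2 1 6)(4 5)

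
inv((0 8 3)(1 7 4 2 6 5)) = (0 3 8)(1 5 6 2 4 7)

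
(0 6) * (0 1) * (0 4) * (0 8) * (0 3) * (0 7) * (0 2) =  (0 6 1 4 8 3 7 2)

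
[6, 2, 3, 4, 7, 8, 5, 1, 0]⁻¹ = [8, 7, 1, 2, 3, 6, 0, 4, 5]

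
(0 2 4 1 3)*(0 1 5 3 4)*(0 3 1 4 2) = (1 2 3 4 5)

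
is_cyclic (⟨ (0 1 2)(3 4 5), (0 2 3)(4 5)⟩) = no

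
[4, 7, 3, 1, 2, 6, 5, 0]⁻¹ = [7, 3, 4, 2, 0, 6, 5, 1]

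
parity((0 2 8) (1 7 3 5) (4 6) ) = even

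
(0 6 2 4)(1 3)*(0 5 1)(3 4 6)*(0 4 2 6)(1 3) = (0 1 2)(3 4 5)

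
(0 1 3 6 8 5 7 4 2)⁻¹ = (0 2 4 7 5 8 6 3 1)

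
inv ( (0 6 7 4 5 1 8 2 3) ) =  (0 3 2 8 1 5 4 7 6) 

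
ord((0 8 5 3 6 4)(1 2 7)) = 6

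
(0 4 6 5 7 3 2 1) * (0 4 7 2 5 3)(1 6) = (0 7)(1 4)(2 6 3 5)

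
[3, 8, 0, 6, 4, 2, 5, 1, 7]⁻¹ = [2, 7, 5, 0, 4, 6, 3, 8, 1]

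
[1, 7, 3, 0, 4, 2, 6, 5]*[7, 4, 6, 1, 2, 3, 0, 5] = [4, 5, 1, 7, 2, 6, 0, 3]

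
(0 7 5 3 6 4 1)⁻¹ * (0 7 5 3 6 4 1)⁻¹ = (0 4 3 7 1 6 5)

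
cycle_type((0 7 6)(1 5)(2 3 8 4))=2.3.4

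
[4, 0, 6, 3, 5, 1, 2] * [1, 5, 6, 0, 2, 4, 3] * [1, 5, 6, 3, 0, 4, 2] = [6, 5, 3, 1, 0, 4, 2]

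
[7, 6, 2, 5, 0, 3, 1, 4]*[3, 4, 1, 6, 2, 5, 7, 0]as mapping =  [0→0, 1→7, 2→1, 3→5, 4→3, 5→6, 6→4, 7→2]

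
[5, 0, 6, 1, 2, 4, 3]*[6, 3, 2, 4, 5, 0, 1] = [0, 6, 1, 3, 2, 5, 4]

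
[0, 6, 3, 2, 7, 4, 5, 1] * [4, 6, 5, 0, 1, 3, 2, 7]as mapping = [0→4, 1→2, 2→0, 3→5, 4→7, 5→1, 6→3, 7→6]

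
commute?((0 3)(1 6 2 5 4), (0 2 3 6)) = no:(0 3)(1 6 2 5 4)*(0 2 3 6) = (0 6 3 2 5 4 1), (0 2 3 6)*(0 3)(1 6 2 5 4) = (0 5 4 1 6 3 2)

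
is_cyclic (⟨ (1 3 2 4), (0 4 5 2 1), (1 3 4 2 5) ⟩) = no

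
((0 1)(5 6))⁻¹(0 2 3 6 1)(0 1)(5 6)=(0 1 2 3 5)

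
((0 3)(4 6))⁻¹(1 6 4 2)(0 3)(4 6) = (1 4 6 2)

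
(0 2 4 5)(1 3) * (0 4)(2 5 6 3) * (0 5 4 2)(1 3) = (0 4 6 1)(2 5)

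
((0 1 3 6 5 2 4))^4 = (0 5 1 2 3 4 6)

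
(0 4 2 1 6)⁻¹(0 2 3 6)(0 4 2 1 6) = (0 4 1 3)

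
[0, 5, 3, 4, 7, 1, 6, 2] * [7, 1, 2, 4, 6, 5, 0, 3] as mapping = [0→7, 1→5, 2→4, 3→6, 4→3, 5→1, 6→0, 7→2] 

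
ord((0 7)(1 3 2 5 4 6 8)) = 14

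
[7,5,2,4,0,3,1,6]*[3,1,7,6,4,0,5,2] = [2,0,7,4,3,6,1,5]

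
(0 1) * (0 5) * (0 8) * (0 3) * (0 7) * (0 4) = (0 1 5 8 3 7 4)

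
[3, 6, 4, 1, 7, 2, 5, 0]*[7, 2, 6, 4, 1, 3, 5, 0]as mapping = [0→4, 1→5, 2→1, 3→2, 4→0, 5→6, 6→3, 7→7]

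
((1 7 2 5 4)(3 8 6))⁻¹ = (1 4 5 2 7)(3 6 8)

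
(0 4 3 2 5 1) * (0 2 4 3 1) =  (0 3 4 1 2 5)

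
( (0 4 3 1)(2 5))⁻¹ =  (0 1 3 4)(2 5)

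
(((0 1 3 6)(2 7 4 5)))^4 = ()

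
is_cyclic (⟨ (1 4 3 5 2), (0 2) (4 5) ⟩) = no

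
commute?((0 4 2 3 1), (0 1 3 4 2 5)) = no:(0 4 2 3 1)*(0 1 3 4 2 5) = (0 2 4 5), (0 1 3 4 2 5)*(0 4 2 3 1) = (2 5 4 3)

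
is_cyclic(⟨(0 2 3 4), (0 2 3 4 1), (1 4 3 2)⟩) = no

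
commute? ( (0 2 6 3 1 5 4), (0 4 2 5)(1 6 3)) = no: (0 2 6 3 1 5 4)*(0 4 2 5)(1 6 3) = (0 5 2 3 6 1), (0 4 2 5)(1 6 3)*(0 2 6 3 1 5 4) = (1 3 5 2 4 6)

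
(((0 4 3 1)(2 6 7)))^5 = (0 4 3 1)(2 7 6)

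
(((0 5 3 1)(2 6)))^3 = (0 1 3 5)(2 6)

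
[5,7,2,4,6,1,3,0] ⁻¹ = [7,5,2,6,3,0,4,1] 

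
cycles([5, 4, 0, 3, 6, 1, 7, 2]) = (0 5 1 4 6 7 2)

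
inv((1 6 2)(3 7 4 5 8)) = (1 2 6)(3 8 5 4 7)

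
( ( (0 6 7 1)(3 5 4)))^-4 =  (3 4 5)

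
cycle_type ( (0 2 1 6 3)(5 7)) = 2.5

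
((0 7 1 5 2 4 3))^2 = (0 1 2 3 7 5 4)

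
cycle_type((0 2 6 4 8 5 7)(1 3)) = 2.7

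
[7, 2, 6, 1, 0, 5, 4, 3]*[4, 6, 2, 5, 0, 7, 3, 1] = [1, 2, 3, 6, 4, 7, 0, 5]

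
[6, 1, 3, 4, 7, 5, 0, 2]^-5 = [6, 1, 7, 2, 3, 5, 0, 4]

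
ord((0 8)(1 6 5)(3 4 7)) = 6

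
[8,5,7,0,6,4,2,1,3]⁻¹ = [3,7,6,8,5,1,4,2,0]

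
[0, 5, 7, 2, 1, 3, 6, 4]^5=[0, 4, 3, 5, 7, 1, 6, 2]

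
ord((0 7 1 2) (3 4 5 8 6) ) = 20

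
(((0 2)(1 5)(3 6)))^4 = ()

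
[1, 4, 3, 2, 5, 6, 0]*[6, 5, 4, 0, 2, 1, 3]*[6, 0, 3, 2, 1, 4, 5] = [4, 3, 6, 1, 0, 2, 5]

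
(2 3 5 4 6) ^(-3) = (2 5 6 3 4) 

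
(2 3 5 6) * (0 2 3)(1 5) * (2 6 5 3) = (0 6 2)(1 3)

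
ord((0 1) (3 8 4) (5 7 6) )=6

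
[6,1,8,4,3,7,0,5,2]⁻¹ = [6,1,8,4,3,7,0,5,2]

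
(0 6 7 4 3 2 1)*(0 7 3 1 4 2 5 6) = (1 7 2 4) (3 5 6) 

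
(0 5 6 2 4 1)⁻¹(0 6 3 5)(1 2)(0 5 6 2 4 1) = (0 4)(2 3 6 5)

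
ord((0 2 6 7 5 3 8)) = 7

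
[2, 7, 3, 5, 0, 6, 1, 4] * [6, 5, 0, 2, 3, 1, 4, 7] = [0, 7, 2, 1, 6, 4, 5, 3]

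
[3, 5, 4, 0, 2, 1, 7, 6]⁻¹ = [3, 5, 4, 0, 2, 1, 7, 6]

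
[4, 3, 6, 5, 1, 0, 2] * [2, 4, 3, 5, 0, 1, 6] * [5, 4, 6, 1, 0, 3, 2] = [5, 3, 2, 4, 0, 6, 1]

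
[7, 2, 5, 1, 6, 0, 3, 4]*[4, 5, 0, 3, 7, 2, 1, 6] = [6, 0, 2, 5, 1, 4, 3, 7] 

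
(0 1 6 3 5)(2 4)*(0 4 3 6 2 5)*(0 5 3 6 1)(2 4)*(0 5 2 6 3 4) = (0 5 6 1)(2 3)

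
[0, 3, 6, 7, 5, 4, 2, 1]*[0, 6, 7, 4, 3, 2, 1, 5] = [0, 4, 1, 5, 2, 3, 7, 6]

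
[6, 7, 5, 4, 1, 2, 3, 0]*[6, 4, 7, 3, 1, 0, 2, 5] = [2, 5, 0, 1, 4, 7, 3, 6]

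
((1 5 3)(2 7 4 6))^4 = (1 5 3)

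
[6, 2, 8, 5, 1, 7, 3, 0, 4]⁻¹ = [7, 4, 1, 6, 8, 3, 0, 5, 2]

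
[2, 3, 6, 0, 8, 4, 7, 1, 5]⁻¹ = [3, 7, 0, 1, 5, 8, 2, 6, 4]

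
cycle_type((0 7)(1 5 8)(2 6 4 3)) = 2.3.4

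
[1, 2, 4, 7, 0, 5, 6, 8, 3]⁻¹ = [4, 0, 1, 8, 2, 5, 6, 3, 7]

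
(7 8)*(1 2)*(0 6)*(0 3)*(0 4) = (0 6 3 4)(1 2)(7 8)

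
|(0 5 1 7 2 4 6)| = 7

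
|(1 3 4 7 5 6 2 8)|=8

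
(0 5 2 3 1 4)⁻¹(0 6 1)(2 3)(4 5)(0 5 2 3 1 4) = (0 2)(1 3)(4 5 6)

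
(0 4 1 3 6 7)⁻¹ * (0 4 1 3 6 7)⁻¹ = (0 6 1)(3 4 7)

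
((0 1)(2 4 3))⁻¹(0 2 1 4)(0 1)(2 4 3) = (0 3 1 4)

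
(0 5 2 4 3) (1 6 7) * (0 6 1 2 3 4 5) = (2 5 3 6 7) 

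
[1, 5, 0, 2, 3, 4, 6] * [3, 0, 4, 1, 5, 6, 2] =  [0, 6, 3, 4, 1, 5, 2]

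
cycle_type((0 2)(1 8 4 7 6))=2.5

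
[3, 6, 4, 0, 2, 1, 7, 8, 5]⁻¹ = [3, 5, 4, 0, 2, 8, 1, 6, 7]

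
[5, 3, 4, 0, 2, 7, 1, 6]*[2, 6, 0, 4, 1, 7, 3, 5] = [7, 4, 1, 2, 0, 5, 6, 3]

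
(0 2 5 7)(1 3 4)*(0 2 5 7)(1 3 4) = (0 5)(1 4 3)(2 7)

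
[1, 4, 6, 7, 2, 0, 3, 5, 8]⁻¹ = [5, 0, 4, 6, 1, 7, 2, 3, 8]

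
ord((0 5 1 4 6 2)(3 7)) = 6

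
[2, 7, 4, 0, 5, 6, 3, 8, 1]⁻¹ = [3, 8, 0, 6, 2, 4, 5, 1, 7]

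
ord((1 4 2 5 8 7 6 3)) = 8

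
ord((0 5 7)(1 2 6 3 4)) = 15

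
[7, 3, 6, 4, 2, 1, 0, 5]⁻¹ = [6, 5, 4, 1, 3, 7, 2, 0]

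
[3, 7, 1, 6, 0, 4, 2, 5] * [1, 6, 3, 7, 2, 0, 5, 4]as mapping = [0→7, 1→4, 2→6, 3→5, 4→1, 5→2, 6→3, 7→0]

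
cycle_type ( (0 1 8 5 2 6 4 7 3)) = 9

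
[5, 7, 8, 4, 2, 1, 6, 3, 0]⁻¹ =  [8, 5, 4, 7, 3, 0, 6, 1, 2]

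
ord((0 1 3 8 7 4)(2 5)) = 6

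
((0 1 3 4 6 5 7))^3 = (0 4 7 3 5 1 6)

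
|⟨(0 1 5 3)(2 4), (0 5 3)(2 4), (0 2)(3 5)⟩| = 720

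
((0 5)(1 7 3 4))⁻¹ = (0 5)(1 4 3 7)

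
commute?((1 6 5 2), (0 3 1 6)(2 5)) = no:(1 6 5 2)*(0 3 1 6)(2 5) = (0 3 1)(2 6), (0 3 1 6)(2 5)*(1 6 5 2) = (0 3 6)(1 5)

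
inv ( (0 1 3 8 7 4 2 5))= (0 5 2 4 7 8 3 1)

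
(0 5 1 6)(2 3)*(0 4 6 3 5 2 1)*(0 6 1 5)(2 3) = (0 3 5 6 4 1 2)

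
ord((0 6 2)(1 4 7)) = 3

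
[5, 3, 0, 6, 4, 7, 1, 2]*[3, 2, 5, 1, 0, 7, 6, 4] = [7, 1, 3, 6, 0, 4, 2, 5]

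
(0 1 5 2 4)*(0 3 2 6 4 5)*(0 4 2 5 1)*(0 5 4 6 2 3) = (0 5 2 1 6 3 4)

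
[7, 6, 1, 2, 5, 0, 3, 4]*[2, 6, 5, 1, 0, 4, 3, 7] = [7, 3, 6, 5, 4, 2, 1, 0]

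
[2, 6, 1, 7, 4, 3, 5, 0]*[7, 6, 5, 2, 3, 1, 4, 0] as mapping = [0→5, 1→4, 2→6, 3→0, 4→3, 5→2, 6→1, 7→7] 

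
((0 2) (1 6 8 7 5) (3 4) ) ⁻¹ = (0 2) (1 5 7 8 6) (3 4) 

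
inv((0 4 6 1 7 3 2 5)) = (0 5 2 3 7 1 6 4)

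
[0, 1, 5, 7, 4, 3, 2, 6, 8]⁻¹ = [0, 1, 6, 5, 4, 2, 7, 3, 8]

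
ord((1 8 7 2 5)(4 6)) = 10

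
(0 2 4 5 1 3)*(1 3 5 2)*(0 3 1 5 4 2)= (0 5 1 4)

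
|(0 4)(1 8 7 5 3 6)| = 6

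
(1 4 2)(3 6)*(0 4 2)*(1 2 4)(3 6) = (0 1 4)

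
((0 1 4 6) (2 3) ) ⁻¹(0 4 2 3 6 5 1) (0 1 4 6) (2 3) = (0 5 4 1 6 3 2) 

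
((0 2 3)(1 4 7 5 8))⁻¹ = (0 3 2)(1 8 5 7 4)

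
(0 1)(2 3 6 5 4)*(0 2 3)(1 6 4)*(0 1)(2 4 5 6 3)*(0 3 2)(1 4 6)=(0 2 4)(1 6)(3 5)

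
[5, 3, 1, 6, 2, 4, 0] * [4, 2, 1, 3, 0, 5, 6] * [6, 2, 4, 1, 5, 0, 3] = [0, 1, 4, 3, 2, 6, 5]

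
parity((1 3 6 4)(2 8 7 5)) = even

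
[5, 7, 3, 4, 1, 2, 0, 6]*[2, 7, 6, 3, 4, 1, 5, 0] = [1, 0, 3, 4, 7, 6, 2, 5]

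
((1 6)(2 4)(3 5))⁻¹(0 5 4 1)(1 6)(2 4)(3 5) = (0 3 2 6)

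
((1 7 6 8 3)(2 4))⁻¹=(1 3 8 6 7)(2 4)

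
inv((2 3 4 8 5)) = (2 5 8 4 3)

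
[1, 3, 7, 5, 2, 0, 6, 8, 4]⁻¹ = [5, 0, 4, 1, 8, 3, 6, 2, 7]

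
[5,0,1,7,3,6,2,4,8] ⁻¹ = [1,2,6,4,7,0,5,3,8] 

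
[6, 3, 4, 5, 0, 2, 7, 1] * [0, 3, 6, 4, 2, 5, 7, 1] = [7, 4, 2, 5, 0, 6, 1, 3]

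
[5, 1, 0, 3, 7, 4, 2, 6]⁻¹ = [2, 1, 6, 3, 5, 0, 7, 4]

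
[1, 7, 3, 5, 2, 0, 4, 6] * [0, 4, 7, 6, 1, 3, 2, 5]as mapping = [0→4, 1→5, 2→6, 3→3, 4→7, 5→0, 6→1, 7→2]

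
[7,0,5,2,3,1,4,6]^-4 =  [3,4,7,0,1,6,5,2]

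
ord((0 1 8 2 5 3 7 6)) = 8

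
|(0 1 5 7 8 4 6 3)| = 8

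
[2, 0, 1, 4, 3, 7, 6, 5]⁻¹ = [1, 2, 0, 4, 3, 7, 6, 5]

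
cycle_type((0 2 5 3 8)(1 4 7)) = 3.5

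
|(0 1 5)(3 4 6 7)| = 12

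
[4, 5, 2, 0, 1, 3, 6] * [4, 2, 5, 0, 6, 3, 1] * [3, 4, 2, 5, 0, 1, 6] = [6, 5, 1, 0, 2, 3, 4]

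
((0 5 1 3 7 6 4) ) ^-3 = (0 7 5 6 1 4 3) 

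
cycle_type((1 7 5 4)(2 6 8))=3.4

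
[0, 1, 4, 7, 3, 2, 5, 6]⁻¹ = [0, 1, 5, 4, 2, 6, 7, 3]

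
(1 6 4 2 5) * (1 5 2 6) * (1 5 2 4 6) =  (1 5 2 4) 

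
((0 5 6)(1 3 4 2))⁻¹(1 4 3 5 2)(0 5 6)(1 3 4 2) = (1 3 2 4 6)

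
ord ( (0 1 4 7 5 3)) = 6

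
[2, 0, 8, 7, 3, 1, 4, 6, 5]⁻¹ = [1, 5, 0, 4, 6, 8, 7, 3, 2]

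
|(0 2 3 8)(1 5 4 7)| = 4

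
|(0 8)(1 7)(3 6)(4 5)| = 2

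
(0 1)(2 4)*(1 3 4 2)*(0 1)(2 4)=(0 3 2 4)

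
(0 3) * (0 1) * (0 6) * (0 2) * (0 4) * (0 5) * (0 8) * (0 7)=(0 3 1 6 2 4 5 8 7)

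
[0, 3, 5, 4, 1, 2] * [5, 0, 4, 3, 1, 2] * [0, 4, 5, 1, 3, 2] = [2, 1, 5, 4, 0, 3]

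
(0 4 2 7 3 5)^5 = (0 5 3 7 2 4)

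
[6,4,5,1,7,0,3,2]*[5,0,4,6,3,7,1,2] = [1,3,7,0,2,5,6,4]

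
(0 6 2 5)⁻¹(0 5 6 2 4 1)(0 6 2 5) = (0 2 5 4 1 6)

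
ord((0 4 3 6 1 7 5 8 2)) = 9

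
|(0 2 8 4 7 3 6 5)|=8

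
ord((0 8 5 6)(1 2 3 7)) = 4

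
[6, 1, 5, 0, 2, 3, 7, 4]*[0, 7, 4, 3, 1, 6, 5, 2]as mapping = [0→5, 1→7, 2→6, 3→0, 4→4, 5→3, 6→2, 7→1]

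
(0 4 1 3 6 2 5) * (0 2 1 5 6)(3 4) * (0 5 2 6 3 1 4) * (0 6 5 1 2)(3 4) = (0 2 4)(1 6 3)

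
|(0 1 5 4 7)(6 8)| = 10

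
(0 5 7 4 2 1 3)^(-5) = (0 7 2 3 5 4 1)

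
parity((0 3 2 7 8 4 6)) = even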